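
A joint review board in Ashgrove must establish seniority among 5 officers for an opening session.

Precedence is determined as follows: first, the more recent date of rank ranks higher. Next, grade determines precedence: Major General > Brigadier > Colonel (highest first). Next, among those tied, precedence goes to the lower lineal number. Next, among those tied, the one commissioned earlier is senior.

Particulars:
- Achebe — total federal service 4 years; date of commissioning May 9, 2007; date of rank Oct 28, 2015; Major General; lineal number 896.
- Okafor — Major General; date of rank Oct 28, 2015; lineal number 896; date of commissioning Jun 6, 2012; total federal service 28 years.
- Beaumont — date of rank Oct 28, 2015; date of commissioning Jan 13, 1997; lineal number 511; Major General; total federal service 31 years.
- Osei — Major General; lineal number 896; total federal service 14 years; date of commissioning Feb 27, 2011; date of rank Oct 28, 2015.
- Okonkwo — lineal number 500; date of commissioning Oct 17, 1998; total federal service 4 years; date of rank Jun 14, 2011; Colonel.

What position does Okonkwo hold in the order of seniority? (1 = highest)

5

By date of rank (later first): Beaumont, Achebe, Osei and Okafor (each Oct 28, 2015); then Okonkwo (Jun 14, 2011).
Beaumont, Achebe, Osei and Okafor are each Major General, so the next rule applies.
Among Beaumont, Achebe, Osei and Okafor, by lineal number (lower first): Beaumont (511) before Achebe, Osei and Okafor (896).
Among Achebe, Osei and Okafor, by date of commissioning (earlier first): Achebe (May 9, 2007) before Osei (Feb 27, 2011) before Okafor (Jun 6, 2012).
Order: Beaumont, Achebe, Osei, Okafor, Okonkwo. So position 5.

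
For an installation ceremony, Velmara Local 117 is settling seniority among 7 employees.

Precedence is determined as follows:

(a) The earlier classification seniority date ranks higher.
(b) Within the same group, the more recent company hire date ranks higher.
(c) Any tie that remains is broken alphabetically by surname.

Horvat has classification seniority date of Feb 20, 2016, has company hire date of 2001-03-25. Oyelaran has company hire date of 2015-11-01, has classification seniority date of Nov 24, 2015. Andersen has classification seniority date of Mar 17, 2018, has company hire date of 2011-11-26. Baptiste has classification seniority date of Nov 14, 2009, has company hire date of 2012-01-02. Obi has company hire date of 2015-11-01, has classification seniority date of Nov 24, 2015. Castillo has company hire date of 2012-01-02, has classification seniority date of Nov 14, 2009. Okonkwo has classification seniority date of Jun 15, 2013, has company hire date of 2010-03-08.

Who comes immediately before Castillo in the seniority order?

Baptiste

By classification seniority date (earlier first): Baptiste and Castillo (both Nov 14, 2009); then Okonkwo (Jun 15, 2013); then Obi and Oyelaran (both Nov 24, 2015); then Horvat (Feb 20, 2016); then Andersen (Mar 17, 2018).
Baptiste and Castillo both have company hire date 2012-01-02, so the next rule applies.
Among Baptiste and Castillo, alphabetically by surname: Baptiste before Castillo.
Obi and Oyelaran both have company hire date 2015-11-01, so the next rule applies.
Among Obi and Oyelaran, alphabetically by surname: Obi before Oyelaran.
Order: Baptiste, Castillo, Okonkwo, Obi, Oyelaran, Horvat, Andersen.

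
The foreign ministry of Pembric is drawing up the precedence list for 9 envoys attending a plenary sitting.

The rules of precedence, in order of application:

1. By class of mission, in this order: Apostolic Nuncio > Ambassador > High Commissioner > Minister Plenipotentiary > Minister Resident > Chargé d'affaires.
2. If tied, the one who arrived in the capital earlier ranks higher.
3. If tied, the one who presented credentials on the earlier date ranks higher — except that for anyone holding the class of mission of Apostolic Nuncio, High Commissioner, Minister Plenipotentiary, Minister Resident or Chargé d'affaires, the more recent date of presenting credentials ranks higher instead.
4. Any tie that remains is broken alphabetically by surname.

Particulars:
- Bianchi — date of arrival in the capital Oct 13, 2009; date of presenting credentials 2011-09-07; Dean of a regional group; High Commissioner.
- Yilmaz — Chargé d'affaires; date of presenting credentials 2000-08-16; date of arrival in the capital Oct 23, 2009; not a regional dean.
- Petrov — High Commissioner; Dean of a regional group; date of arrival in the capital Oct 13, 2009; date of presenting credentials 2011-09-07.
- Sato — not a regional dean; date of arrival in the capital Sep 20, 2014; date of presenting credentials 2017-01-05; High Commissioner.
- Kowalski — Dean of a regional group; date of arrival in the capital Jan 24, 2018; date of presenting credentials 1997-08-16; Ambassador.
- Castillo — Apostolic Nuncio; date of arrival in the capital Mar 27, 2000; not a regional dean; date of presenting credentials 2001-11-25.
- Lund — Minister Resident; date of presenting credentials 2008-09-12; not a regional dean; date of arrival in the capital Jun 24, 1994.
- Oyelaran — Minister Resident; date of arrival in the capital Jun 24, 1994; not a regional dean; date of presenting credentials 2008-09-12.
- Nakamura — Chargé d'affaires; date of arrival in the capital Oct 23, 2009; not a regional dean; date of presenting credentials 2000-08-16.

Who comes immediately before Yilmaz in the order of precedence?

By class of mission: Castillo (Apostolic Nuncio); then Kowalski (Ambassador); then Bianchi, Petrov and Sato (High Commissioner); then Lund and Oyelaran (Minister Resident); then Nakamura and Yilmaz (Chargé d'affaires).
Among Bianchi, Petrov and Sato, by date of arrival in the capital (earlier first): Bianchi and Petrov (Oct 13, 2009) before Sato (Sep 20, 2014).
Bianchi and Petrov both have date of presenting credentials 2011-09-07, so the next rule applies.
Among Bianchi and Petrov, alphabetically by surname: Bianchi before Petrov.
Lund and Oyelaran both have date of arrival in the capital Jun 24, 1994, so the next rule applies.
Lund and Oyelaran both have date of presenting credentials 2008-09-12, so the next rule applies.
Among Lund and Oyelaran, alphabetically by surname: Lund before Oyelaran.
Nakamura and Yilmaz both have date of arrival in the capital Oct 23, 2009, so the next rule applies.
Nakamura and Yilmaz both have date of presenting credentials 2000-08-16, so the next rule applies.
Among Nakamura and Yilmaz, alphabetically by surname: Nakamura before Yilmaz.
Order: Castillo, Kowalski, Bianchi, Petrov, Sato, Lund, Oyelaran, Nakamura, Yilmaz.

Nakamura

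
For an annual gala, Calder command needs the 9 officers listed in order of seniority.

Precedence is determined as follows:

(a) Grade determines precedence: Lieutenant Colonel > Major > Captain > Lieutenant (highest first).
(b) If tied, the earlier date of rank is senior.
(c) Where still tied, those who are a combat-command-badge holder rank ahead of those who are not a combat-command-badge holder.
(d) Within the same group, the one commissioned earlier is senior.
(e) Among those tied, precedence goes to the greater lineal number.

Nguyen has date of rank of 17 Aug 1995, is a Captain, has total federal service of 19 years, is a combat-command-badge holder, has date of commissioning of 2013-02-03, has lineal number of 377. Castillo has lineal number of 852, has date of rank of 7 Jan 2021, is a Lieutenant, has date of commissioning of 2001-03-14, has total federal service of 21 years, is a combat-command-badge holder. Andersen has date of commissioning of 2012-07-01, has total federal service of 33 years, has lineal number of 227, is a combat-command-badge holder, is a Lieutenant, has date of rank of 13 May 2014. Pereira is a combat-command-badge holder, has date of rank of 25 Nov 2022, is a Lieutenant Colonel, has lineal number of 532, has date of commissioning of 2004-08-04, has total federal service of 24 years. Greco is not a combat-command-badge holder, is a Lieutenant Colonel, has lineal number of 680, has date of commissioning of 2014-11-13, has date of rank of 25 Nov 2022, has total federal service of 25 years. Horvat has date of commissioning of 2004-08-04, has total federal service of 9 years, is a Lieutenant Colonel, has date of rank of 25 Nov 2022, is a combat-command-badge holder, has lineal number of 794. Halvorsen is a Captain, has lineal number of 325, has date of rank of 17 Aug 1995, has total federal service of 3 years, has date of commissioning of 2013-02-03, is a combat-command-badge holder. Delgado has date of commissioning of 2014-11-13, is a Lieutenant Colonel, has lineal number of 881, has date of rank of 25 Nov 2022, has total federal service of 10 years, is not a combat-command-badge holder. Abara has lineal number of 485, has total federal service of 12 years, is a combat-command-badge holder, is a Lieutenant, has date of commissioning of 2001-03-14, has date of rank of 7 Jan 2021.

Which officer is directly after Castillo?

Abara

By grade: Horvat, Pereira, Delgado and Greco (Lieutenant Colonel); then Nguyen and Halvorsen (Captain); then Andersen, Castillo and Abara (Lieutenant).
Horvat, Pereira, Delgado and Greco all have date of rank 25 Nov 2022, so the next rule applies.
Among Horvat, Pereira, Delgado and Greco, a combat-command-badge holder before not a combat-command-badge holder: Horvat and Pereira (a combat-command-badge holder) before Delgado and Greco (not a combat-command-badge holder).
Horvat and Pereira both have date of commissioning 2004-08-04, so the next rule applies.
Among Horvat and Pereira, by lineal number (higher first): Horvat (794) before Pereira (532).
Delgado and Greco both have date of commissioning 2014-11-13, so the next rule applies.
Among Delgado and Greco, by lineal number (higher first): Delgado (881) before Greco (680).
Nguyen and Halvorsen both have date of rank 17 Aug 1995, so the next rule applies.
Nguyen and Halvorsen are each a combat-command-badge holder, so the next rule applies.
Nguyen and Halvorsen both have date of commissioning 2013-02-03, so the next rule applies.
Among Nguyen and Halvorsen, by lineal number (higher first): Nguyen (377) before Halvorsen (325).
Among Andersen, Castillo and Abara, by date of rank (earlier first): Andersen (13 May 2014) before Castillo and Abara (7 Jan 2021).
Castillo and Abara are each a combat-command-badge holder, so the next rule applies.
Castillo and Abara both have date of commissioning 2001-03-14, so the next rule applies.
Among Castillo and Abara, by lineal number (higher first): Castillo (852) before Abara (485).
Order: Horvat, Pereira, Delgado, Greco, Nguyen, Halvorsen, Andersen, Castillo, Abara.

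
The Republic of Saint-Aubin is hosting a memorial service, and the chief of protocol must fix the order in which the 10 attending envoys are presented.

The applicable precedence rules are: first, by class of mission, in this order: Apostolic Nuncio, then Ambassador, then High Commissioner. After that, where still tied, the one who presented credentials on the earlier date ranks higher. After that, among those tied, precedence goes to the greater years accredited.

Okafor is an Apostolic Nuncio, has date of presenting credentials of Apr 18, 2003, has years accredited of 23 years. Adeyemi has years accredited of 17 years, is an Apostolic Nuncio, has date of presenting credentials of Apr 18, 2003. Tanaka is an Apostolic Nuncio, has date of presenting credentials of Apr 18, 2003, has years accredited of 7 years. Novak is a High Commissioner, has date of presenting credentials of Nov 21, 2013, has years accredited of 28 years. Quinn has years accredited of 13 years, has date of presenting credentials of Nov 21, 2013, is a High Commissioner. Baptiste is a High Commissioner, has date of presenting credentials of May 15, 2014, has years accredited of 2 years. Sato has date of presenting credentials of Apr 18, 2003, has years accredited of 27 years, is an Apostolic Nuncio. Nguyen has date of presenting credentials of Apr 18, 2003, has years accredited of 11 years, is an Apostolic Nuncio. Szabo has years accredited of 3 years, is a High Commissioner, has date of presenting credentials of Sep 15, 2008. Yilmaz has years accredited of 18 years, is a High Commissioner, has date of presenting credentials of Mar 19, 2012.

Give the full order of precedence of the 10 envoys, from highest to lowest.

By class of mission: Sato, Okafor, Adeyemi, Nguyen and Tanaka (Apostolic Nuncio); then Szabo, Yilmaz, Novak, Quinn and Baptiste (High Commissioner).
Sato, Okafor, Adeyemi, Nguyen and Tanaka all have date of presenting credentials Apr 18, 2003, so the next rule applies.
Among Sato, Okafor, Adeyemi, Nguyen and Tanaka, by years accredited (higher first): Sato (27 years) before Okafor (23 years) before Adeyemi (17 years) before Nguyen (11 years) before Tanaka (7 years).
Among Szabo, Yilmaz, Novak, Quinn and Baptiste, by date of presenting credentials (earlier first): Szabo (Sep 15, 2008) before Yilmaz (Mar 19, 2012) before Novak and Quinn (Nov 21, 2013) before Baptiste (May 15, 2014).
Among Novak and Quinn, by years accredited (higher first): Novak (28 years) before Quinn (13 years).
Full order: Sato, Okafor, Adeyemi, Nguyen, Tanaka, Szabo, Yilmaz, Novak, Quinn, Baptiste.

Sato, Okafor, Adeyemi, Nguyen, Tanaka, Szabo, Yilmaz, Novak, Quinn, Baptiste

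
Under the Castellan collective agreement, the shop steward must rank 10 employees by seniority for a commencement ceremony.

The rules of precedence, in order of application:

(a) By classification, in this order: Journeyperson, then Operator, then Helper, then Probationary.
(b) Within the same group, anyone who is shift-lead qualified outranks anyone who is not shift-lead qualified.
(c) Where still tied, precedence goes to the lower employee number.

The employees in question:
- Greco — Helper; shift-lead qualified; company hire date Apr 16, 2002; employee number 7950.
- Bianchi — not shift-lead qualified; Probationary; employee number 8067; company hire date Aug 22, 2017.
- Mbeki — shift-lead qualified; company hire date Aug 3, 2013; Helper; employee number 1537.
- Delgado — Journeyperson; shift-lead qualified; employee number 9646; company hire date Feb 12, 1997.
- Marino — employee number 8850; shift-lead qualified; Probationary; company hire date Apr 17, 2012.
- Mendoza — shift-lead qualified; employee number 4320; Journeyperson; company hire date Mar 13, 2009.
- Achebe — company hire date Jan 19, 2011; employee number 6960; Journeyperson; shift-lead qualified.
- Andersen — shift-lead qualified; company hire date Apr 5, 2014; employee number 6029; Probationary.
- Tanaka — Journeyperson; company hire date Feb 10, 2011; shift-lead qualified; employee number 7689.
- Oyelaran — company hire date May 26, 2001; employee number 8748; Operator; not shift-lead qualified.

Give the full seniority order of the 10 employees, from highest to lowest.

Mendoza, Achebe, Tanaka, Delgado, Oyelaran, Mbeki, Greco, Andersen, Marino, Bianchi

By classification: Mendoza, Achebe, Tanaka and Delgado (Journeyperson); then Oyelaran (Operator); then Mbeki and Greco (Helper); then Andersen, Marino and Bianchi (Probationary).
Mendoza, Achebe, Tanaka and Delgado are each shift-lead qualified, so the next rule applies.
Among Mendoza, Achebe, Tanaka and Delgado, by employee number (lower first): Mendoza (4320) before Achebe (6960) before Tanaka (7689) before Delgado (9646).
Mbeki and Greco are each shift-lead qualified, so the next rule applies.
Among Mbeki and Greco, by employee number (lower first): Mbeki (1537) before Greco (7950).
Among Andersen, Marino and Bianchi, shift-lead qualified before not shift-lead qualified: Andersen and Marino (shift-lead qualified) before Bianchi (not shift-lead qualified).
Among Andersen and Marino, by employee number (lower first): Andersen (6029) before Marino (8850).
Full order: Mendoza, Achebe, Tanaka, Delgado, Oyelaran, Mbeki, Greco, Andersen, Marino, Bianchi.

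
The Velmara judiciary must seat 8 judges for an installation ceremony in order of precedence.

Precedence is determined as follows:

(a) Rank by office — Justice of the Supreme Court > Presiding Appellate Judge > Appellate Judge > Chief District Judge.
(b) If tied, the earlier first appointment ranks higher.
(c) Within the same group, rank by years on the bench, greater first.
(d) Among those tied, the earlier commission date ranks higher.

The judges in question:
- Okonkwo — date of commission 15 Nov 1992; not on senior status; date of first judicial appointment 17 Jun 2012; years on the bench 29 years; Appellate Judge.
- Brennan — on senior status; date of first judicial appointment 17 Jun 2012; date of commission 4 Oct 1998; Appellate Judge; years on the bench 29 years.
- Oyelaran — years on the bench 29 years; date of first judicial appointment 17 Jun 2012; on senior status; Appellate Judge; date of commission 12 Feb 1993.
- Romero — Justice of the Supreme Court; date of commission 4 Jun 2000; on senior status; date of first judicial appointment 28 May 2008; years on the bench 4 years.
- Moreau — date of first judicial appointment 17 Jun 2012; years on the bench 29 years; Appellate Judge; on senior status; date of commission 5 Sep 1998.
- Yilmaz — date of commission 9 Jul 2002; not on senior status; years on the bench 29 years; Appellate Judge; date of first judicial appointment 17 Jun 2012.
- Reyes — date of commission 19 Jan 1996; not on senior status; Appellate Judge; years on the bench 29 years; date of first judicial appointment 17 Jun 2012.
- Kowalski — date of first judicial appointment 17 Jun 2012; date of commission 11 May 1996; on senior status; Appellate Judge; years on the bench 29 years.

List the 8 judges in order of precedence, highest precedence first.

Romero, Okonkwo, Oyelaran, Reyes, Kowalski, Moreau, Brennan, Yilmaz

By office: Romero (Justice of the Supreme Court); then Okonkwo, Oyelaran, Reyes, Kowalski, Moreau, Brennan and Yilmaz (Appellate Judge).
Okonkwo, Oyelaran, Reyes, Kowalski, Moreau, Brennan and Yilmaz all have date of first judicial appointment 17 Jun 2012, so the next rule applies.
Okonkwo, Oyelaran, Reyes, Kowalski, Moreau, Brennan and Yilmaz all have years on the bench 29 years, so the next rule applies.
Among Okonkwo, Oyelaran, Reyes, Kowalski, Moreau, Brennan and Yilmaz, by date of commission (earlier first): Okonkwo (15 Nov 1992) before Oyelaran (12 Feb 1993) before Reyes (19 Jan 1996) before Kowalski (11 May 1996) before Moreau (5 Sep 1998) before Brennan (4 Oct 1998) before Yilmaz (9 Jul 2002).
Full order: Romero, Okonkwo, Oyelaran, Reyes, Kowalski, Moreau, Brennan, Yilmaz.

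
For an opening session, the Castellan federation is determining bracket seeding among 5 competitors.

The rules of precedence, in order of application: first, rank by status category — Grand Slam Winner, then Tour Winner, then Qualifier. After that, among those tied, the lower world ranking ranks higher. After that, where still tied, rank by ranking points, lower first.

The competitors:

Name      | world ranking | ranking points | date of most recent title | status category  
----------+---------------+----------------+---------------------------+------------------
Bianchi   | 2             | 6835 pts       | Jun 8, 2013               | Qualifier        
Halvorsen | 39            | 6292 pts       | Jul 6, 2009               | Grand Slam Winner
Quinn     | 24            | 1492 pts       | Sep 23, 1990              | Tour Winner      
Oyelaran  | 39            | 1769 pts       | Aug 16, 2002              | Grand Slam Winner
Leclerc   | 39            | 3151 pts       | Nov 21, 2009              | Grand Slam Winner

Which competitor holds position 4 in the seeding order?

Quinn

By status category: Oyelaran, Leclerc and Halvorsen (Grand Slam Winner); then Quinn (Tour Winner); then Bianchi (Qualifier).
Oyelaran, Leclerc and Halvorsen all have world ranking 39, so the next rule applies.
Among Oyelaran, Leclerc and Halvorsen, by ranking points (lower first): Oyelaran (1769 pts) before Leclerc (3151 pts) before Halvorsen (6292 pts).
Order: Oyelaran, Leclerc, Halvorsen, Quinn, Bianchi.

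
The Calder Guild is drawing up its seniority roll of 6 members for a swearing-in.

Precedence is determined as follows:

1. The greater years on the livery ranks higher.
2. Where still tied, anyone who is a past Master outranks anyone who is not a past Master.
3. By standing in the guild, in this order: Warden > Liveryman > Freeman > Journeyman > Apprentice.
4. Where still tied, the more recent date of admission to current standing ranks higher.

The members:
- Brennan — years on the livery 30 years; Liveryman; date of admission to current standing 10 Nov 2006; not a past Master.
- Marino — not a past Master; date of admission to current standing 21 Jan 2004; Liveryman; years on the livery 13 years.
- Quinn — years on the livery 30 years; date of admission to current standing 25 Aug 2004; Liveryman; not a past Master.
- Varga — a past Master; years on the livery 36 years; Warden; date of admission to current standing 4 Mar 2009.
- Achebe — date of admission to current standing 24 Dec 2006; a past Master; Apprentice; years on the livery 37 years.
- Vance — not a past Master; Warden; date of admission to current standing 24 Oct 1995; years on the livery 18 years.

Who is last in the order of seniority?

Marino

By years on the livery (higher first): Achebe (37 years); then Varga (36 years); then Brennan and Quinn (both 30 years); then Vance (18 years); then Marino (13 years).
Brennan and Quinn are each not a past Master, so the next rule applies.
Brennan and Quinn are each Liveryman, so the next rule applies.
Among Brennan and Quinn, by date of admission to current standing (later first): Brennan (10 Nov 2006) before Quinn (25 Aug 2004).
Order: Achebe, Varga, Brennan, Quinn, Vance, Marino.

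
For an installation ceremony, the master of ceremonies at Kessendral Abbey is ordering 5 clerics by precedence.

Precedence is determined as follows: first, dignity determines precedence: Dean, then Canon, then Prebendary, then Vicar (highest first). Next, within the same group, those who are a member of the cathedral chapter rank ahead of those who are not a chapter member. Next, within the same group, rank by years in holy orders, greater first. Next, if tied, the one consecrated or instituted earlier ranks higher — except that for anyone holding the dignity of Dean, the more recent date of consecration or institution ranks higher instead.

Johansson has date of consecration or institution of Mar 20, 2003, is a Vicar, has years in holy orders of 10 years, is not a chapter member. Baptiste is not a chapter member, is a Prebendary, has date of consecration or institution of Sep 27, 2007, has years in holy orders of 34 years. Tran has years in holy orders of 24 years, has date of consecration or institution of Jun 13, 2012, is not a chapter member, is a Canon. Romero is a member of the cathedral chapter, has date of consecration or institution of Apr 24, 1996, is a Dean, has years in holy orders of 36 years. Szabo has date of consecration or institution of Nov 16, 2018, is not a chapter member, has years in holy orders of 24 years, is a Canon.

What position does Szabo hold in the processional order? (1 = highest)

3

By dignity: Romero (Dean); then Tran and Szabo (Canon); then Baptiste (Prebendary); then Johansson (Vicar).
Tran and Szabo are each not a chapter member, so the next rule applies.
Tran and Szabo both have years in holy orders 24 years, so the next rule applies.
Among Tran and Szabo, by date of consecration or institution (earlier first): Tran (Jun 13, 2012) before Szabo (Nov 16, 2018).
Order: Romero, Tran, Szabo, Baptiste, Johansson. So position 3.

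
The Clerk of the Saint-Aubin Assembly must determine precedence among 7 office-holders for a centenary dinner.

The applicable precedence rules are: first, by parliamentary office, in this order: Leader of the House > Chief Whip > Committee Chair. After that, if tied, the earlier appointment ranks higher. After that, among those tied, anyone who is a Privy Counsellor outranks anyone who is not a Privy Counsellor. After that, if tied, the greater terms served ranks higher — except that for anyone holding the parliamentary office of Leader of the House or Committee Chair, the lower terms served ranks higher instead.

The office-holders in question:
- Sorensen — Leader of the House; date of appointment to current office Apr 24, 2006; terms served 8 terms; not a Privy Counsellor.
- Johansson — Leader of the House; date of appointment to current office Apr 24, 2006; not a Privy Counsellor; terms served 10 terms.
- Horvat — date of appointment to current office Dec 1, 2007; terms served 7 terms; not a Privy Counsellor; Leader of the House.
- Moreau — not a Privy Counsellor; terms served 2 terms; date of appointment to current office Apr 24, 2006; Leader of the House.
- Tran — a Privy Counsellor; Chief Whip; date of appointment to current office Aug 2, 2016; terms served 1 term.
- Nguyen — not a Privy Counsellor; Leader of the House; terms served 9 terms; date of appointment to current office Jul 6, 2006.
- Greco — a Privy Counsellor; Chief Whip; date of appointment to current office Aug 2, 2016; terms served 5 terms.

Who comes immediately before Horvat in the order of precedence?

By parliamentary office: Moreau, Sorensen, Johansson, Nguyen and Horvat (Leader of the House); then Greco and Tran (Chief Whip).
Among Moreau, Sorensen, Johansson, Nguyen and Horvat, by date of appointment to current office (earlier first): Moreau, Sorensen and Johansson (Apr 24, 2006) before Nguyen (Jul 6, 2006) before Horvat (Dec 1, 2007).
Moreau, Sorensen and Johansson are each not a Privy Counsellor, so the next rule applies.
Among Moreau, Sorensen and Johansson, by terms served (lower first) (reversed rule for this group): Moreau (2 terms) before Sorensen (8 terms) before Johansson (10 terms).
Greco and Tran both have date of appointment to current office Aug 2, 2016, so the next rule applies.
Greco and Tran are each a Privy Counsellor, so the next rule applies.
Among Greco and Tran, by terms served (higher first): Greco (5 terms) before Tran (1 term).
Order: Moreau, Sorensen, Johansson, Nguyen, Horvat, Greco, Tran.

Nguyen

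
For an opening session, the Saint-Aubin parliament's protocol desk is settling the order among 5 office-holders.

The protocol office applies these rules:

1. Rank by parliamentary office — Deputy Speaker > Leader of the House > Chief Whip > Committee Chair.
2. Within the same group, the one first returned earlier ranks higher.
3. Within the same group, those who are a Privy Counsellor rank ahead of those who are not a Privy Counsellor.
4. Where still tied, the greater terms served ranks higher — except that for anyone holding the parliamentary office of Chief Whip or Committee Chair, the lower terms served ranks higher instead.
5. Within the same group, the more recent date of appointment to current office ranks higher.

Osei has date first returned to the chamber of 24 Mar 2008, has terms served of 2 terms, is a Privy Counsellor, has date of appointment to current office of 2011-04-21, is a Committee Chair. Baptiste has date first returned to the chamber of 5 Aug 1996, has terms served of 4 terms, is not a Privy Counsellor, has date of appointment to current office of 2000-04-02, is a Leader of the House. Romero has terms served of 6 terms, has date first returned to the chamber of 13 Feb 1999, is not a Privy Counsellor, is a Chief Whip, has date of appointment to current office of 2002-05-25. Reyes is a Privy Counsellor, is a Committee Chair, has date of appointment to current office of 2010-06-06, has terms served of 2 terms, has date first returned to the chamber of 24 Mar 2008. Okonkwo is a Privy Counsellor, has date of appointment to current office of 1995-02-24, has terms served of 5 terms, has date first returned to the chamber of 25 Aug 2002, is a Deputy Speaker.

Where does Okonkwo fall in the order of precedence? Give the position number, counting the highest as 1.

1

By parliamentary office: Okonkwo (Deputy Speaker); then Baptiste (Leader of the House); then Romero (Chief Whip); then Osei and Reyes (Committee Chair).
Osei and Reyes both have date first returned to the chamber 24 Mar 2008, so the next rule applies.
Osei and Reyes are each a Privy Counsellor, so the next rule applies.
Osei and Reyes both have terms served 2 terms, so the next rule applies.
Among Osei and Reyes, by date of appointment to current office (later first): Osei (2011-04-21) before Reyes (2010-06-06).
Order: Okonkwo, Baptiste, Romero, Osei, Reyes. So position 1.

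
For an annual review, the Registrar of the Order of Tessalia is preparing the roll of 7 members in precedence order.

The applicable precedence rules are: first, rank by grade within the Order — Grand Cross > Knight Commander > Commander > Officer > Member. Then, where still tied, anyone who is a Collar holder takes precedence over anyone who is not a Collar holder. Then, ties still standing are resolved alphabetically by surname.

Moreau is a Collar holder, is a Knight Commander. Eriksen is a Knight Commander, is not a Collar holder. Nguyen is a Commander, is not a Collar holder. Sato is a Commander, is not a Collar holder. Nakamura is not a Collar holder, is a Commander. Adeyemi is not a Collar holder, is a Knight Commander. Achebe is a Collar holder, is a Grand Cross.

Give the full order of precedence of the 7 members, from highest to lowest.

By grade within the Order: Achebe (Grand Cross); then Moreau, Adeyemi and Eriksen (Knight Commander); then Nakamura, Nguyen and Sato (Commander).
Among Moreau, Adeyemi and Eriksen, a Collar holder before not a Collar holder: Moreau (a Collar holder) before Adeyemi and Eriksen (not a Collar holder).
Among Adeyemi and Eriksen, alphabetically by surname: Adeyemi before Eriksen.
Nakamura, Nguyen and Sato are each not a Collar holder, so the next rule applies.
Among Nakamura, Nguyen and Sato, alphabetically by surname: Nakamura before Nguyen before Sato.
Full order: Achebe, Moreau, Adeyemi, Eriksen, Nakamura, Nguyen, Sato.

Achebe, Moreau, Adeyemi, Eriksen, Nakamura, Nguyen, Sato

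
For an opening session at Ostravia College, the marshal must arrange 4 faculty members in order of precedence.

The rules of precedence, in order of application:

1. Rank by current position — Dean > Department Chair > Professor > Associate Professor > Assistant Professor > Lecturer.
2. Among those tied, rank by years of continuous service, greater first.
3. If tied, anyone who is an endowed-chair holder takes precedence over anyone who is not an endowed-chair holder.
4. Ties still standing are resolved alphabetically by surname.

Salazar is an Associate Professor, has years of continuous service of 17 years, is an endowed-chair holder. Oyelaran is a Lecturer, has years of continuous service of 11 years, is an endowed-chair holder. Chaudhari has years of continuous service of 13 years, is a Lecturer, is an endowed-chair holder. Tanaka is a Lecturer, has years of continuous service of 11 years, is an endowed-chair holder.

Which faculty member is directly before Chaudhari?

By current position: Salazar (Associate Professor); then Chaudhari, Oyelaran and Tanaka (Lecturer).
Among Chaudhari, Oyelaran and Tanaka, by years of continuous service (higher first): Chaudhari (13 years) before Oyelaran and Tanaka (11 years).
Oyelaran and Tanaka are each an endowed-chair holder, so the next rule applies.
Among Oyelaran and Tanaka, alphabetically by surname: Oyelaran before Tanaka.
Order: Salazar, Chaudhari, Oyelaran, Tanaka.

Salazar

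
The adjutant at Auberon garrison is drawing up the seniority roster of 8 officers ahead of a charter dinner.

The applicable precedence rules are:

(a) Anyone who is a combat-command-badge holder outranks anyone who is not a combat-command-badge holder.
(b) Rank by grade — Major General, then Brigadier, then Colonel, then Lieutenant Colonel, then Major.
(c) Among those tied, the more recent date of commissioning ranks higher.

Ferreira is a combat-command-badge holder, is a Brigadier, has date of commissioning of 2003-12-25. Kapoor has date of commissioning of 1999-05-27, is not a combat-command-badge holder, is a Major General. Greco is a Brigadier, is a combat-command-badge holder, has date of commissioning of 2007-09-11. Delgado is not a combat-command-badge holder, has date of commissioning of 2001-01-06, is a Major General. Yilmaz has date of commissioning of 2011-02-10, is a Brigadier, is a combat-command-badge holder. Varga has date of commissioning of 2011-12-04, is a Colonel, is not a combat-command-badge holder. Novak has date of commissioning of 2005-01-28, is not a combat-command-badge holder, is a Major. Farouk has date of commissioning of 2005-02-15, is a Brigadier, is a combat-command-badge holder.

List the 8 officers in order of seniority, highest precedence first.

By the first rule: Yilmaz, Greco, Farouk and Ferreira (each a combat-command-badge holder); then Delgado, Kapoor, Varga and Novak (each not a combat-command-badge holder).
Yilmaz, Greco, Farouk and Ferreira are each Brigadier, so the next rule applies.
Among Yilmaz, Greco, Farouk and Ferreira, by date of commissioning (later first): Yilmaz (2011-02-10) before Greco (2007-09-11) before Farouk (2005-02-15) before Ferreira (2003-12-25).
Among Delgado, Kapoor, Varga and Novak, by grade: Delgado and Kapoor (Major General) before Varga (Colonel) before Novak (Major).
Among Delgado and Kapoor, by date of commissioning (later first): Delgado (2001-01-06) before Kapoor (1999-05-27).
Full order: Yilmaz, Greco, Farouk, Ferreira, Delgado, Kapoor, Varga, Novak.

Yilmaz, Greco, Farouk, Ferreira, Delgado, Kapoor, Varga, Novak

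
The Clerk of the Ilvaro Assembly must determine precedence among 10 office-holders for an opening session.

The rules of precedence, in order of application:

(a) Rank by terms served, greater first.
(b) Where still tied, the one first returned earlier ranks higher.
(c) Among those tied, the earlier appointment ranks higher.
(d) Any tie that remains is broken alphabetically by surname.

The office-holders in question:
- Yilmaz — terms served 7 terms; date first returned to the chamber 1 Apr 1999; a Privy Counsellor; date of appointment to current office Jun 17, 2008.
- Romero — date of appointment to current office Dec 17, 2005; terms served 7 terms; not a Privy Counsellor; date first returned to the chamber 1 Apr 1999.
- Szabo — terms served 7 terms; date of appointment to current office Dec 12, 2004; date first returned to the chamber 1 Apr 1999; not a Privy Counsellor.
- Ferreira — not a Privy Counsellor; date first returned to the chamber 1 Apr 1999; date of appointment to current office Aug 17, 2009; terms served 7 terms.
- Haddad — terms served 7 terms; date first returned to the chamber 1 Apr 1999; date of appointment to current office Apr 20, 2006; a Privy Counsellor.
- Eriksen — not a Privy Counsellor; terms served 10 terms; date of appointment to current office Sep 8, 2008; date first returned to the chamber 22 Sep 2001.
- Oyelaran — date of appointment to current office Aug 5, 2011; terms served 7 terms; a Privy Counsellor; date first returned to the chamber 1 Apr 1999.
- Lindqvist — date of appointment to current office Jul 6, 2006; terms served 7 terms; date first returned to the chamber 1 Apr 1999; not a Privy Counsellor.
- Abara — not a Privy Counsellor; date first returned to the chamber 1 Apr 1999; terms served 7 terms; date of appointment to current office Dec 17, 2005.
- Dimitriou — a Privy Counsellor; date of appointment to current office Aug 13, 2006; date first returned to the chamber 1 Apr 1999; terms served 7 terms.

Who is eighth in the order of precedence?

By terms served (higher first): Eriksen (10 terms); then Szabo, Abara, Romero, Haddad, Lindqvist, Dimitriou, Yilmaz, Ferreira and Oyelaran (each 7 terms).
Szabo, Abara, Romero, Haddad, Lindqvist, Dimitriou, Yilmaz, Ferreira and Oyelaran all have date first returned to the chamber 1 Apr 1999, so the next rule applies.
Among Szabo, Abara, Romero, Haddad, Lindqvist, Dimitriou, Yilmaz, Ferreira and Oyelaran, by date of appointment to current office (earlier first): Szabo (Dec 12, 2004) before Abara and Romero (Dec 17, 2005) before Haddad (Apr 20, 2006) before Lindqvist (Jul 6, 2006) before Dimitriou (Aug 13, 2006) before Yilmaz (Jun 17, 2008) before Ferreira (Aug 17, 2009) before Oyelaran (Aug 5, 2011).
Among Abara and Romero, alphabetically by surname: Abara before Romero.
Order: Eriksen, Szabo, Abara, Romero, Haddad, Lindqvist, Dimitriou, Yilmaz, Ferreira, Oyelaran.

Yilmaz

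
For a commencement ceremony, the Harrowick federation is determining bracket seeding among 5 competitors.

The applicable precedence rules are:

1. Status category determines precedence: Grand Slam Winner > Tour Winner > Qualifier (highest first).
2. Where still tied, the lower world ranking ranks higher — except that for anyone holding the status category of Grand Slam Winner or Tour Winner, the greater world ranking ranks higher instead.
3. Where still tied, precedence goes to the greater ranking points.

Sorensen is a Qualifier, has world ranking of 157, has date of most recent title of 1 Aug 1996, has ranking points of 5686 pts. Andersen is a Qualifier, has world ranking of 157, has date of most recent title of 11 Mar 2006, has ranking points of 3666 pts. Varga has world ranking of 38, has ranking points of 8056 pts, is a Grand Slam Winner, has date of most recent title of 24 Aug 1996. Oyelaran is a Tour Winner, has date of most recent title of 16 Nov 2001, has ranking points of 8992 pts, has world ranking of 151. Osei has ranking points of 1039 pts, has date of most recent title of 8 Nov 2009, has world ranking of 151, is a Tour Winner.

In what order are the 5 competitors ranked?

By status category: Varga (Grand Slam Winner); then Oyelaran and Osei (Tour Winner); then Sorensen and Andersen (Qualifier).
Oyelaran and Osei both have world ranking 151, so the next rule applies.
Among Oyelaran and Osei, by ranking points (higher first): Oyelaran (8992 pts) before Osei (1039 pts).
Sorensen and Andersen both have world ranking 157, so the next rule applies.
Among Sorensen and Andersen, by ranking points (higher first): Sorensen (5686 pts) before Andersen (3666 pts).
Full order: Varga, Oyelaran, Osei, Sorensen, Andersen.

Varga, Oyelaran, Osei, Sorensen, Andersen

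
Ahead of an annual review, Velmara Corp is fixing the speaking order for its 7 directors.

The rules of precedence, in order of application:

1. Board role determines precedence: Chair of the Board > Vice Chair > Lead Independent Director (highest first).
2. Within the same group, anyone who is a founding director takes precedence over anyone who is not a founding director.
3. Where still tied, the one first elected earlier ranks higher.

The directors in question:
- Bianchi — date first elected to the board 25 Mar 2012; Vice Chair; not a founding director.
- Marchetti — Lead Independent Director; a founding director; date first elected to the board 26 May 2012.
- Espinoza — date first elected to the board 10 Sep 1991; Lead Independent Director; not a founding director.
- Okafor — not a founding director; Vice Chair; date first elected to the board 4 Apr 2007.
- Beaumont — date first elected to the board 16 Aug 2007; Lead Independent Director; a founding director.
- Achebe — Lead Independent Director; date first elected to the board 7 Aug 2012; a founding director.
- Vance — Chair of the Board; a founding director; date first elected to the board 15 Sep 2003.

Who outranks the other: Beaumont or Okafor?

By board role: Vance (Chair of the Board); then Okafor and Bianchi (Vice Chair); then Beaumont, Marchetti, Achebe and Espinoza (Lead Independent Director).
Okafor and Bianchi are each not a founding director, so the next rule applies.
Among Okafor and Bianchi, by date first elected to the board (earlier first): Okafor (4 Apr 2007) before Bianchi (25 Mar 2012).
Among Beaumont, Marchetti, Achebe and Espinoza, a founding director before not a founding director: Beaumont, Marchetti and Achebe (a founding director) before Espinoza (not a founding director).
Among Beaumont, Marchetti and Achebe, by date first elected to the board (earlier first): Beaumont (16 Aug 2007) before Marchetti (26 May 2012) before Achebe (7 Aug 2012).
So Okafor takes precedence.

Okafor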